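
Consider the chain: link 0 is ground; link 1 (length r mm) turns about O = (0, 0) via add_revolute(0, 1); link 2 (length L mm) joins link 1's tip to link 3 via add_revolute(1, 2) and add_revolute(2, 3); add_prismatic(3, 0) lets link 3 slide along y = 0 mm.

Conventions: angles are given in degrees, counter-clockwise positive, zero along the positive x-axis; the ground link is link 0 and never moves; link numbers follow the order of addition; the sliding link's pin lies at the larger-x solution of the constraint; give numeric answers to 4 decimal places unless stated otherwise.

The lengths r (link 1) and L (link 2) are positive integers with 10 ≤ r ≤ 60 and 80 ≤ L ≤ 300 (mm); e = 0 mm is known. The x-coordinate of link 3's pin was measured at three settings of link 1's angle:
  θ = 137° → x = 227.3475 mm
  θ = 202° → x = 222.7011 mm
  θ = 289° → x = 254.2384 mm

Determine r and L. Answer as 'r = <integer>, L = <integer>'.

constraint per measurement: (x − r cos θ)² + (r sin θ − e)² = L²
subtracting the θ₁ and θ₂ equations cancels the r² and L² terms:
r = (x₁² − x₂²) / (2[(x₁cos θ₁ + e sin θ₁) − (x₂cos θ₂ + e sin θ₂)]) = 26.0001 → r = 26
L² = (x₁ − r cos θ₁)² + (r sin θ₁ − e)² = 61009.0004 → L = 247.0000 → L = 247
check at θ₃=289°: x = 254.2384 (printed 254.2384) ✓

r = 26, L = 247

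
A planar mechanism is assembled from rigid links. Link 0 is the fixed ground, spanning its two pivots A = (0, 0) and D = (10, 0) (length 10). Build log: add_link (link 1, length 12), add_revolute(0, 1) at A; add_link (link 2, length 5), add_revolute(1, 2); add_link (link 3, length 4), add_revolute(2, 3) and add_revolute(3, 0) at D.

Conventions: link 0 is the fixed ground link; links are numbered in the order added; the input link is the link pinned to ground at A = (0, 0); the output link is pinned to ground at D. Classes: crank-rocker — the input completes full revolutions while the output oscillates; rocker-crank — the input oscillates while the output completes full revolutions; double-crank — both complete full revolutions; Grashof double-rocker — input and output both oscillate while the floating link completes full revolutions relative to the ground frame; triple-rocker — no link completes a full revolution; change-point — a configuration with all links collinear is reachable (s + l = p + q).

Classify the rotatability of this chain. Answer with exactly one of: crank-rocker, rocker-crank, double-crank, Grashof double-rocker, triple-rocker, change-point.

lengths: ground=10, input=12, coupler=5, output=4
sorted: s=4 (shortest), l=12 (longest), p+q=15
s + l = 16 vs p + q = 15
s + l > p + q → non-Grashof → no link fully rotates → triple-rocker

triple-rocker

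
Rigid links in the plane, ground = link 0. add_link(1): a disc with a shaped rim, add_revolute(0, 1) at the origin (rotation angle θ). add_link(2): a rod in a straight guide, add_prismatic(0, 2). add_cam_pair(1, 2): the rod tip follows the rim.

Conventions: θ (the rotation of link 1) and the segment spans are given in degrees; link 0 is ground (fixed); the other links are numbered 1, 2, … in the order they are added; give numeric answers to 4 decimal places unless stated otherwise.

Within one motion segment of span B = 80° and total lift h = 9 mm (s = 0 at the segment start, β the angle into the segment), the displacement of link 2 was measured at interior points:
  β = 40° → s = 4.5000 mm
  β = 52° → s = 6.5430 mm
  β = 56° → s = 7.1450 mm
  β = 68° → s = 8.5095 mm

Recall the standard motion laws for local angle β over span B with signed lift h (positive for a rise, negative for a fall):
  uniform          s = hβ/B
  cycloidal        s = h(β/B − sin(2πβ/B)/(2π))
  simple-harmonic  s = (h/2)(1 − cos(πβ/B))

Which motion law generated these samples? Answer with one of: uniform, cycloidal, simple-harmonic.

candidates at β/B = r: uniform s = h·r (linear in β); cycloidal s = h·(r − sin(2πr)/(2π)); simple-harmonic s = (h/2)(1 − cos(πr))
β=40°: printed 4.5000 | uniform 4.5000, cycloidal 4.5000, simple-harmonic 4.5000
β=52°: printed 6.5430 | uniform 5.8500, cycloidal 7.0088, simple-harmonic 6.5430
β=56°: printed 7.1450 | uniform 6.3000, cycloidal 7.6623, simple-harmonic 7.1450
β=68°: printed 8.5095 | uniform 7.6500, cycloidal 8.8088, simple-harmonic 8.5095
only one law matches every sample → simple-harmonic

simple-harmonic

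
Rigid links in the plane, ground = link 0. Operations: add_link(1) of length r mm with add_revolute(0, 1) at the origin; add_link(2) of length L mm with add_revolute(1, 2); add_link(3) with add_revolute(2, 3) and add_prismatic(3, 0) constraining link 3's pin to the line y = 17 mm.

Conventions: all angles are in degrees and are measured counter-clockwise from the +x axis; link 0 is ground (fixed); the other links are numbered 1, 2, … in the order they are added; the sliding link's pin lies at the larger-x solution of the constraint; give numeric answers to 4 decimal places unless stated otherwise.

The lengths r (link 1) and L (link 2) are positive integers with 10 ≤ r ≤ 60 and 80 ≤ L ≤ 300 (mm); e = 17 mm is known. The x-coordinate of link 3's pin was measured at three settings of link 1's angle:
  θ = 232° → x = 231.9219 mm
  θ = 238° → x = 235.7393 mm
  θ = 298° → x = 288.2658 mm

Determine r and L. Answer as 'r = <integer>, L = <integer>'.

constraint per measurement: (x − r cos θ)² + (r sin θ − e)² = L²
subtracting the θ₁ and θ₂ equations cancels the r² and L² terms:
r = (x₁² − x₂²) / (2[(x₁cos θ₁ + e sin θ₁) − (x₂cos θ₂ + e sin θ₂)]) = 53.0001 → r = 53
L² = (x₁ − r cos θ₁)² + (r sin θ₁ − e)² = 73441.0133 → L = 271.0000 → L = 271
check at θ₃=298°: x = 288.2658 (printed 288.2658) ✓

r = 53, L = 271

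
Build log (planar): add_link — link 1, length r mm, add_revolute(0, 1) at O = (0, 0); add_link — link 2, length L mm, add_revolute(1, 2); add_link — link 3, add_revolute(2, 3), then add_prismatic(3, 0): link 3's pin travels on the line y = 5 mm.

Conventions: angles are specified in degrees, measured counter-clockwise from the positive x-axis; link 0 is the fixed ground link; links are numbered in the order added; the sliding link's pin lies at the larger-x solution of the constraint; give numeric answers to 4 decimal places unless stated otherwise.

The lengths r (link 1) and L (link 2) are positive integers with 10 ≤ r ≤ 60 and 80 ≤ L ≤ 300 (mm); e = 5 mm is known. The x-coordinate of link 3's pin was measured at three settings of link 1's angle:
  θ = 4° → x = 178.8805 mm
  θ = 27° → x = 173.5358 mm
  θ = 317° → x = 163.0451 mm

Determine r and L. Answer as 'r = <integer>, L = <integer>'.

constraint per measurement: (x − r cos θ)² + (r sin θ − e)² = L²
subtracting the θ₁ and θ₂ equations cancels the r² and L² terms:
r = (x₁² − x₂²) / (2[(x₁cos θ₁ + e sin θ₁) − (x₂cos θ₂ + e sin θ₂)]) = 42.9996 → r = 43
L² = (x₁ − r cos θ₁)² + (r sin θ₁ − e)² = 18495.9890 → L = 136.0000 → L = 136
check at θ₃=317°: x = 163.0451 (printed 163.0451) ✓

r = 43, L = 136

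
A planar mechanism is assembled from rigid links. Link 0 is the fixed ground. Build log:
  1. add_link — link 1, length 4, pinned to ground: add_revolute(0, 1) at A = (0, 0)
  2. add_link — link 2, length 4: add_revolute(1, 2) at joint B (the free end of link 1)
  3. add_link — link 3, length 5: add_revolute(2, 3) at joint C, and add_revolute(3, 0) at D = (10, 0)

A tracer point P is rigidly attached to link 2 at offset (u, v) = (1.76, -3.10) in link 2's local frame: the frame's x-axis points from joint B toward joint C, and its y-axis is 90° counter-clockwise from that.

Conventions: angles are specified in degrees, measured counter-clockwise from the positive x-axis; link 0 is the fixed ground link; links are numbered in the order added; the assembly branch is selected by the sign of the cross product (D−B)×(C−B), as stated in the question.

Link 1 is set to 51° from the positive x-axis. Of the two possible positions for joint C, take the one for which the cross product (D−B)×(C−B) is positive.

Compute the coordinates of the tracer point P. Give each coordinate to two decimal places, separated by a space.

A=(0,0), D=(10.00,0)
B = A + 4.00·(cos51°, sin51°) = (2.5173, 3.1086)
|BD| = 8.1027
circle(B,4.00) ∩ circle(D,5.00): a=3.4960, h=1.9437
  candidates: C₊=(6.4915,3.5623) cross=15.749; C₋=(5.0001,-0.0276) cross=-15.749
  branch + wants cross > 0 → take C=(6.4915,3.5623) (cross=15.749)
ex = (C−B)/|BC| = (0.9935,0.1134); ey = (-0.1134,0.9935)
P = B + 1.76·ex + -3.10·ey = (4.6176,0.2282)

4.62 0.23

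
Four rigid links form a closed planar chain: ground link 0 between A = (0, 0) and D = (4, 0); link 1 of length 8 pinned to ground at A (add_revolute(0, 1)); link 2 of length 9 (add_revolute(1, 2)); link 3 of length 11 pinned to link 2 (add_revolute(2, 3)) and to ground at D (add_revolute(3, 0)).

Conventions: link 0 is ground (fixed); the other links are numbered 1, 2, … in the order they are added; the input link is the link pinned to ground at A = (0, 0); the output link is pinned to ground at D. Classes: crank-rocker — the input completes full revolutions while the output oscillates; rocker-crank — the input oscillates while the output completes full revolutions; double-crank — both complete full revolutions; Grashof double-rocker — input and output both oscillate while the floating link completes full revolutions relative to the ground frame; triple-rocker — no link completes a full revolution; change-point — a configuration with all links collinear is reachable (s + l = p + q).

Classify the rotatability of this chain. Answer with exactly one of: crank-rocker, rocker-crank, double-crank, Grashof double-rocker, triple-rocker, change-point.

lengths: ground=4, input=8, coupler=9, output=11
sorted: s=4 (shortest), l=11 (longest), p+q=17
s + l = 15 vs p + q = 17
s + l < p + q (Grashof) with shortest = ground link → double-crank

double-crank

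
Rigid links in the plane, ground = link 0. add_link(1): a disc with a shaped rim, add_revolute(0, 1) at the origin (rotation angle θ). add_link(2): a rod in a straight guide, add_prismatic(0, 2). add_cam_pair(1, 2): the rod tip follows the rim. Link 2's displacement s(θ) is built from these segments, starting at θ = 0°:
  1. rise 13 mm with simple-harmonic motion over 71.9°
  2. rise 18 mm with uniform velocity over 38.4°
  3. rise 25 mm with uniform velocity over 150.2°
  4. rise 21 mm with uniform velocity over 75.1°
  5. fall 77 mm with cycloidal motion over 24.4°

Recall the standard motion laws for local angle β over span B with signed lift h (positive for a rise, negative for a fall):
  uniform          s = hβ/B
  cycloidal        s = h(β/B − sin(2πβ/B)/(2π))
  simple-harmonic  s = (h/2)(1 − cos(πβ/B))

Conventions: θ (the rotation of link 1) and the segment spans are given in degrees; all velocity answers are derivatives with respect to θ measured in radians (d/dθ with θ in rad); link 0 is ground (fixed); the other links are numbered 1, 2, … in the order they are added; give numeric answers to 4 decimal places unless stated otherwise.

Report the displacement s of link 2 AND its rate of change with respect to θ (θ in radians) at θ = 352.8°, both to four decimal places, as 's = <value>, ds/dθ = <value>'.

segment 1 (0° to 71.9°, simple-harmonic, h = 13) is passed completely: s = 0.0000 + (13) = 13.0000
segment 2 (71.9° to 110.3°, uniform, h = 18) is passed completely: s = 13.0000 + (18) = 31.0000
segment 3 (110.3° to 260.5°, uniform, h = 25) is passed completely: s = 31.0000 + (25) = 56.0000
segment 4 (260.5° to 335.6°, uniform, h = 21) is passed completely: s = 56.0000 + (21) = 77.0000
θ = 352.8° falls in segment 5 (335.6° to 360°, cycloidal, h = -77): β = 352.8 − 335.6 = 17.2°, B = 24.4°; Δs = -77·(0.7049 − sin(2π·0.7049)/(2π)) = -66.0453; s = 77.0000 − 66.0453 = 10.9547
velocity in seg [335.6°–360°] (cycloidal), θ in radians: β = 17.2° = 0.3002 rad, B = 24.4° = 0.4259 rad; ds/dθ = (h/B)(1 − cos(2πβ/B)) = ((-77)/0.4259)(1 − cos(2π·0.7049)) = -231.344376 mm/rad

s = 10.9547, ds/dθ = -231.3444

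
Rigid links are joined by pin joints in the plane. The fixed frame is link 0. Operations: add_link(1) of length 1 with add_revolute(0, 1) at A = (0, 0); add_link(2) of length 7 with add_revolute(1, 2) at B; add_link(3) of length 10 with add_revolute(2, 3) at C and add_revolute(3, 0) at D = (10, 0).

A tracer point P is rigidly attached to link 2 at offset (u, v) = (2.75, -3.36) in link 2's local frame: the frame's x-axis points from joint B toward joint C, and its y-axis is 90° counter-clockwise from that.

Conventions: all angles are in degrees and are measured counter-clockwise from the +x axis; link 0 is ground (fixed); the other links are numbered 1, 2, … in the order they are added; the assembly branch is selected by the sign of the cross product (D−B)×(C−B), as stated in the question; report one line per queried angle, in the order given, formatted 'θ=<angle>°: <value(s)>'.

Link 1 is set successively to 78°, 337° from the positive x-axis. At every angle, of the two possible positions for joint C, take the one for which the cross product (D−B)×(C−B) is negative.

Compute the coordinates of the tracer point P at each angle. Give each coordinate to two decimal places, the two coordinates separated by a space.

A=(0,0), D=(10.00,0)
θ=78°: B = A + 1.00·(cos78°, sin78°) = (0.2079, 0.9781)
θ=78°: |BD| = 9.8408
θ=78°: circle(B,7.00) ∩ circle(D,10.00): a=2.3292, h=6.6011
θ=78°:   candidates: C₊=(3.1817,7.3151) cross=64.961; C₋=(1.8694,-5.8218) cross=-64.961
θ=78°:   branch - wants cross < 0 → take C=(1.8694,-5.8218) (cross=-64.961)
θ=78°: ex = (C−B)/|BC| = (0.2374,-0.9714); ey = (0.9714,0.2374)
θ=78°: P = B + 2.75·ex + -3.36·ey = (-2.4033,-2.4908)
θ=337°: B = A + 1.00·(cos337°, sin337°) = (0.9205, -0.3907)
θ=337°: |BD| = 9.0879
θ=337°: circle(B,7.00) ∩ circle(D,10.00): a=1.7380, h=6.7808
θ=337°:   candidates: C₊=(2.3654,6.4585) cross=61.623; C₋=(2.9485,-7.0905) cross=-61.623
θ=337°:   branch - wants cross < 0 → take C=(2.9485,-7.0905) (cross=-61.623)
θ=337°: ex = (C−B)/|BC| = (0.2897,-0.9571); ey = (0.9571,0.2897)
θ=337°: P = B + 2.75·ex + -3.36·ey = (-1.4987,-3.9962)

θ=78°: -2.40 -2.49
θ=337°: -1.50 -4.00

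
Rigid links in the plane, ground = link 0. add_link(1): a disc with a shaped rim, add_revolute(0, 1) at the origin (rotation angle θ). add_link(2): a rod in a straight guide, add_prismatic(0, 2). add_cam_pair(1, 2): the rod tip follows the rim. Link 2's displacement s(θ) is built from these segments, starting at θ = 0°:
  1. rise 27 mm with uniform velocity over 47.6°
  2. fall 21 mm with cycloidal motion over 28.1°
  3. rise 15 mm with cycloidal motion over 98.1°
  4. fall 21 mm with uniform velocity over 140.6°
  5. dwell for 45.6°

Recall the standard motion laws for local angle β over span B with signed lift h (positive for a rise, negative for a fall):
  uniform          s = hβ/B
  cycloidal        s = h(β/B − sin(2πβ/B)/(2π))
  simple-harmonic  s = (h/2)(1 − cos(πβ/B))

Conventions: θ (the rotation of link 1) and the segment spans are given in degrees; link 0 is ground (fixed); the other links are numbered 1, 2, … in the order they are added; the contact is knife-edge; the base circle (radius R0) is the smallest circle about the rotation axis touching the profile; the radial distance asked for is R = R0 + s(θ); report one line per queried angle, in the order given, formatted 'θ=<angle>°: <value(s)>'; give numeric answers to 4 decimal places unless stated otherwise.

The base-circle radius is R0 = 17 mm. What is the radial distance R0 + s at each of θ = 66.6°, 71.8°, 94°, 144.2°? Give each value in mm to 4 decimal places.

segment 1 (0° to 47.6°, uniform, h = 27) is passed completely: s = 0.0000 + (27) = 27.0000
θ = 66.6° falls in segment 2 (47.6° to 75.7°, cycloidal, h = -21): β = 66.6 − 47.6 = 19°, B = 28.1°; Δs = -21·(0.6762 − sin(2π·0.6762)/(2π)) = -17.1882; s = 27.0000 − 17.1882 = 9.8118
θ = 71.8° falls in segment 2 (47.6° to 75.7°, cycloidal, h = -21): β = 71.8 − 47.6 = 24.2°, B = 28.1°; Δs = -21·(0.8612 − sin(2π·0.8612)/(2π)) = -20.6444; s = 27.0000 − 20.6444 = 6.3556
segment 2 (47.6° to 75.7°, cycloidal, h = -21) is passed completely: s = 27.0000 + (-21) = 6.0000
θ = 94° falls in segment 3 (75.7° to 173.8°, cycloidal, h = 15): β = 94 − 75.7 = 18.3°, B = 98.1°; Δs = 15·(0.1865 − sin(2π·0.1865)/(2π)) = 0.5981; s = 6.0000 + 0.5981 = 6.5981
θ = 144.2° falls in segment 3 (75.7° to 173.8°, cycloidal, h = 15): β = 144.2 − 75.7 = 68.5°, B = 98.1°; Δs = 15·(0.6983 − sin(2π·0.6983)/(2π)) = 12.7363; s = 6.0000 + 12.7363 = 18.7363
θ=66.6°: R = R0 + s = 17 + 9.8118 = 26.8118
θ=71.8°: R = R0 + s = 17 + 6.3556 = 23.3556
θ=94°: R = R0 + s = 17 + 6.5981 = 23.5981
θ=144.2°: R = R0 + s = 17 + 18.7363 = 35.7363

θ=66.6°: 26.8118
θ=71.8°: 23.3556
θ=94°: 23.5981
θ=144.2°: 35.7363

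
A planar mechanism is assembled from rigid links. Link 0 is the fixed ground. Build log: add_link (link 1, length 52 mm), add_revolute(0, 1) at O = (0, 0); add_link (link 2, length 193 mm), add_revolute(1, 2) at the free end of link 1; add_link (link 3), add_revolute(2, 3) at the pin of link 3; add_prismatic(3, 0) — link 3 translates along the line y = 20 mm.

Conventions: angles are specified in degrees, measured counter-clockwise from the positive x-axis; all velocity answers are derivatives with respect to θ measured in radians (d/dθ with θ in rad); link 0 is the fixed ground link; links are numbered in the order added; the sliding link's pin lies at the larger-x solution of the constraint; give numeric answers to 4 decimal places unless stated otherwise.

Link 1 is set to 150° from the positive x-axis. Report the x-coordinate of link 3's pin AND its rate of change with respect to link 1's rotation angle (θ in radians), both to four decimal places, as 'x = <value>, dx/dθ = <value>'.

geometry: r = 52 mm, L = 193 mm, e = 20 mm
crank pin P = (r cos θ, r sin θ) = (-45.033321, 26.000000)
h = r sin θ − e = 26.000000 − 20 = 6.000000
x = r cos θ + √(L² − h²) = -45.033321 + 192.906713 = 147.873392
dx/dθ = −r sin θ − h·r cos θ/√(L² − h²) (θ in radians; h = 6.000000) = -24.599323

x = 147.8734, dx/dθ = -24.5993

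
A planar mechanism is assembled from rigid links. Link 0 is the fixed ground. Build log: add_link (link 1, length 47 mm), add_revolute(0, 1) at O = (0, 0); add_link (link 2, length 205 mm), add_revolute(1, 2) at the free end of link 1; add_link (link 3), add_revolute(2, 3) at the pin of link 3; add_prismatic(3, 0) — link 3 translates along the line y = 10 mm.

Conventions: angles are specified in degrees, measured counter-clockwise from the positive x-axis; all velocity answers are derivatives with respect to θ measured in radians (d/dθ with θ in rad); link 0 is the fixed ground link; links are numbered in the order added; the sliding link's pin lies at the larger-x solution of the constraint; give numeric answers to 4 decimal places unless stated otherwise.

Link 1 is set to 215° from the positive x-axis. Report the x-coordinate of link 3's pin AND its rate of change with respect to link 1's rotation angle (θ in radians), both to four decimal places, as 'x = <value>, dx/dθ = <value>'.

geometry: r = 47 mm, L = 205 mm, e = 10 mm
crank pin P = (r cos θ, r sin θ) = (-38.500146, -26.958093)
h = r sin θ − e = -26.958093 − 10 = -36.958093
x = r cos θ + √(L² − h²) = -38.500146 + 201.641016 = 163.140870
dx/dθ = −r sin θ − h·r cos θ/√(L² − h²) (θ in radians; h = -36.958093) = 19.901532

x = 163.1409, dx/dθ = 19.9015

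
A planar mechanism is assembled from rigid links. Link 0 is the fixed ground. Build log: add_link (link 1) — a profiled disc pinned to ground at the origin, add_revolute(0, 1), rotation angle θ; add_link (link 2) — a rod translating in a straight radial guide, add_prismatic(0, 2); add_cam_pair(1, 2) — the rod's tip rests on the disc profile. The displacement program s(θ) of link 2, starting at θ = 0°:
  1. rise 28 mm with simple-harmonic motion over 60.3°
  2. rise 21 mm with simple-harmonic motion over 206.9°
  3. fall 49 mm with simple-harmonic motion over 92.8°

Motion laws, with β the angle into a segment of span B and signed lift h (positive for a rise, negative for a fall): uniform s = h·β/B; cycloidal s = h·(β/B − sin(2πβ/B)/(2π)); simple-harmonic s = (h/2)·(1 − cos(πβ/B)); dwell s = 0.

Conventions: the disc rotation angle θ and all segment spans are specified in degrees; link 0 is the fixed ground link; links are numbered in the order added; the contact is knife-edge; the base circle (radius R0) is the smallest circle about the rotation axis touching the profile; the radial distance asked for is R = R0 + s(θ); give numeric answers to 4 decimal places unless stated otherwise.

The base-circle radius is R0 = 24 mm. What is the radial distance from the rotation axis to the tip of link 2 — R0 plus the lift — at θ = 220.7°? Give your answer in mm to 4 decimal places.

seg 1 [0°–60.3°] simple-harmonic, h=28: full span → s += 28 → s = 28.0000
seg 2 [60.3°–267.2°] simple-harmonic, h=21: θ=220.7° here. β=160.4, B=206.9. 21/2·(1 − cos(π·0.7753)) = 18.4897 → s = 46.4897
R = R0 + s = 24 + 46.4897 = 70.4897

70.4897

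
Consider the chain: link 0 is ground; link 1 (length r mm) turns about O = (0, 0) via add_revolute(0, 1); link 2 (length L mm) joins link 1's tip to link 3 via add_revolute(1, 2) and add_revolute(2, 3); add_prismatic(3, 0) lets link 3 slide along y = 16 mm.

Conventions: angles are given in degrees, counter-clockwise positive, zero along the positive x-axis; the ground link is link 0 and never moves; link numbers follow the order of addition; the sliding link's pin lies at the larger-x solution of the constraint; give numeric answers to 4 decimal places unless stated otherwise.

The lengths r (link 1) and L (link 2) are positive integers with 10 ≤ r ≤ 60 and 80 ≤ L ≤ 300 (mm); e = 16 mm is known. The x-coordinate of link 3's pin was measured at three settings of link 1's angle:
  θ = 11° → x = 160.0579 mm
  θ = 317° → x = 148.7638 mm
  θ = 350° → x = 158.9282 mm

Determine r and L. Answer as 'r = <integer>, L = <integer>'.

constraint per measurement: (x − r cos θ)² + (r sin θ − e)² = L²
subtracting the θ₁ and θ₂ equations cancels the r² and L² terms:
r = (x₁² − x₂²) / (2[(x₁cos θ₁ + e sin θ₁) − (x₂cos θ₂ + e sin θ₂)]) = 28.0001 → r = 28
L² = (x₁ − r cos θ₁)² + (r sin θ₁ − e)² = 17689.0041 → L = 133.0000 → L = 133
check at θ₃=350°: x = 158.9282 (printed 158.9282) ✓

r = 28, L = 133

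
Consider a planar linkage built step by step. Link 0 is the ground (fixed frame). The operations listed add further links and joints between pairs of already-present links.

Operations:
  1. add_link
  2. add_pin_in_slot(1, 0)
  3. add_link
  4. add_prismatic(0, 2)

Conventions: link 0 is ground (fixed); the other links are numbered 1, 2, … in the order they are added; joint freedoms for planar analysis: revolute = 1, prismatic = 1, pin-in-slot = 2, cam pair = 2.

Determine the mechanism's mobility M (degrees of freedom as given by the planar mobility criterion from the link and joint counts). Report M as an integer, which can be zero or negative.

L=1 J1=0 J2=0
add link → L=2 J1=0 J2=0
PS@1,0 dof=2 J2 → L=2 J1=0 J2=1
add link → L=3 J1=0 J2=1
P@0,2 dof=1 J1 → L=3 J1=1 J2=1
M=3(L−1)−2J1−J2=3·2−2·1−1=3

M = 3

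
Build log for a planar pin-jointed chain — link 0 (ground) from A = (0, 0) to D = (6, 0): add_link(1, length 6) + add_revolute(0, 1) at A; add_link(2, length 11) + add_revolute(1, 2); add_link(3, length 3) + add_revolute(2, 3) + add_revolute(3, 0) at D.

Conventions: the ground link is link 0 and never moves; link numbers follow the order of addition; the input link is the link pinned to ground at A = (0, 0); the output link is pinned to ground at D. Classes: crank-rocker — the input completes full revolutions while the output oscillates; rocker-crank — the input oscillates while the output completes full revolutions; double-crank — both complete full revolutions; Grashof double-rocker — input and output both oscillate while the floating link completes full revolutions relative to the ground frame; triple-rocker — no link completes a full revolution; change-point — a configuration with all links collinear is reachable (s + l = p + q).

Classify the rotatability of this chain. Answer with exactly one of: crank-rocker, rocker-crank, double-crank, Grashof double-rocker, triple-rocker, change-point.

lengths: ground=6, input=6, coupler=11, output=3
sorted: s=3 (shortest), l=11 (longest), p+q=12
s + l = 14 vs p + q = 12
s + l > p + q → non-Grashof → no link fully rotates → triple-rocker

triple-rocker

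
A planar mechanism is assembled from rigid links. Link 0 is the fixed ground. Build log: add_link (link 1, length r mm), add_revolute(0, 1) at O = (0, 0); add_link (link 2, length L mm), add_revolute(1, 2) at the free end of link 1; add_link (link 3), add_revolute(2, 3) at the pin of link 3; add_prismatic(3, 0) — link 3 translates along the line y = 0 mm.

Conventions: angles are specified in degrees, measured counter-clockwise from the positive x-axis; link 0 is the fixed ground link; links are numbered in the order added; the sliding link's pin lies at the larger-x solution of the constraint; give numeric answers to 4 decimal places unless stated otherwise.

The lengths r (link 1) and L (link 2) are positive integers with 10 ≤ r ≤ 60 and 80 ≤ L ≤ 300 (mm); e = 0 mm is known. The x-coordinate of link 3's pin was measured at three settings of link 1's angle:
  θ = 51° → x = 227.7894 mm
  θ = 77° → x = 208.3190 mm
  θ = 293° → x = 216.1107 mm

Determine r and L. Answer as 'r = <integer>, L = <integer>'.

constraint per measurement: (x − r cos θ)² + (r sin θ − e)² = L²
subtracting the θ₁ and θ₂ equations cancels the r² and L² terms:
r = (x₁² − x₂²) / (2[(x₁cos θ₁ + e sin θ₁) − (x₂cos θ₂ + e sin θ₂)]) = 44.0000 → r = 44
L² = (x₁ − r cos θ₁)² + (r sin θ₁ − e)² = 41208.9895 → L = 203.0000 → L = 203
check at θ₃=293°: x = 216.1107 (printed 216.1107) ✓

r = 44, L = 203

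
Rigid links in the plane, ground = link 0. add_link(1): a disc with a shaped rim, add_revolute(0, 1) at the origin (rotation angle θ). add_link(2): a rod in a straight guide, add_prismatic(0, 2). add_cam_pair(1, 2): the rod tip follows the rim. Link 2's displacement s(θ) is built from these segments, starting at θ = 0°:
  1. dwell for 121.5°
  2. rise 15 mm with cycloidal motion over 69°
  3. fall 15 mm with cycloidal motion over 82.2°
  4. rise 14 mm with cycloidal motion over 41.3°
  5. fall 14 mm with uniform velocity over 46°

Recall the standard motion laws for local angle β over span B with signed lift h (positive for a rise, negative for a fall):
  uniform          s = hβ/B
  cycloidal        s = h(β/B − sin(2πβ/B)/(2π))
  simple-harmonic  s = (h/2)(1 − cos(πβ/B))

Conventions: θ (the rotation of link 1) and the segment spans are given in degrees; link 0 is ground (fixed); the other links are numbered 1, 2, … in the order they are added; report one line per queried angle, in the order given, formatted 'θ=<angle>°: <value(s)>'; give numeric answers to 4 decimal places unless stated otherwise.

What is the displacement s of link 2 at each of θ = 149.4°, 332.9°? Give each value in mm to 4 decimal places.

segment 1 (0° to 121.5°, dwell): s unchanged at 0.0000
θ = 149.4° falls in segment 2 (121.5° to 190.5°, cycloidal, h = 15): β = 149.4 − 121.5 = 27.9°, B = 69°; Δs = 15·(0.4043 − sin(2π·0.4043)/(2π)) = 4.7153; s = 0.0000 + 4.7153 = 4.7153
segment 2 (121.5° to 190.5°, cycloidal, h = 15) is passed completely: s = 0.0000 + (15) = 15.0000
segment 3 (190.5° to 272.7°, cycloidal, h = -15) is passed completely: s = 15.0000 + (-15) = 0.0000
segment 4 (272.7° to 314°, cycloidal, h = 14) is passed completely: s = 0.0000 + (14) = 14.0000
θ = 332.9° falls in segment 5 (314° to 360°, uniform, h = -14): β = 332.9 − 314 = 18.9°, B = 46°; Δs = -14·18.9/46 = -5.7522; s = 14.0000 − 5.7522 = 8.2478

θ=149.4°: 4.7153
θ=332.9°: 8.2478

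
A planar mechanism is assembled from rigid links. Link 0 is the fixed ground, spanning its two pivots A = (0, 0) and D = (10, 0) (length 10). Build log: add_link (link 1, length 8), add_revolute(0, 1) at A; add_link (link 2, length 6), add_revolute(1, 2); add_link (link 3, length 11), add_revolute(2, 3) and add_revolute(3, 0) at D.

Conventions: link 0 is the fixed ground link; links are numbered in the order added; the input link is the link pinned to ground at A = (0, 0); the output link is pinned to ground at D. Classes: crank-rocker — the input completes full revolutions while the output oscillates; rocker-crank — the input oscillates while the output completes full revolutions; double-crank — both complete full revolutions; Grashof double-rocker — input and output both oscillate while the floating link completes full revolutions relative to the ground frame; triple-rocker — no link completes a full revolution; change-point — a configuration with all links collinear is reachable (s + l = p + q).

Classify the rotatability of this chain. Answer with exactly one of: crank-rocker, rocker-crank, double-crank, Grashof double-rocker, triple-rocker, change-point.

lengths: ground=10, input=8, coupler=6, output=11
sorted: s=6 (shortest), l=11 (longest), p+q=18
s + l = 17 vs p + q = 18
s + l < p + q (Grashof) with shortest = coupler link → Grashof double-rocker

Grashof double-rocker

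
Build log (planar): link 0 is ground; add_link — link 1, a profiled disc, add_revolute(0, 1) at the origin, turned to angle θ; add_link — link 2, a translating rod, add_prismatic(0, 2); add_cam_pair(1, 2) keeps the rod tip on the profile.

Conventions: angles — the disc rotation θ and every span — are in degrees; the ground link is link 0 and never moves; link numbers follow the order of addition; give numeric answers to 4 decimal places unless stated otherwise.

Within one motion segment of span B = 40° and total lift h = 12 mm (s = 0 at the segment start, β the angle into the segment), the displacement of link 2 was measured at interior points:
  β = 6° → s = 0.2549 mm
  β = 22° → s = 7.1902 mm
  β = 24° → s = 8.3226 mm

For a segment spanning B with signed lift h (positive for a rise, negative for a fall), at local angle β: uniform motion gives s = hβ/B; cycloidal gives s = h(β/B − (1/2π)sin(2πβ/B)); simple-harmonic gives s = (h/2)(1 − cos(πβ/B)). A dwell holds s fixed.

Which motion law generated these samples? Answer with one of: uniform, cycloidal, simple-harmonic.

candidates at β/B = r: uniform s = h·r (linear in β); cycloidal s = h·(r − sin(2πr)/(2π)); simple-harmonic s = (h/2)(1 − cos(πr))
β=6°: printed 0.2549 | uniform 1.8000, cycloidal 0.2549, simple-harmonic 0.6540
β=22°: printed 7.1902 | uniform 6.6000, cycloidal 7.1902, simple-harmonic 6.9386
β=24°: printed 8.3226 | uniform 7.2000, cycloidal 8.3226, simple-harmonic 7.8541
only one law matches every sample → cycloidal

cycloidal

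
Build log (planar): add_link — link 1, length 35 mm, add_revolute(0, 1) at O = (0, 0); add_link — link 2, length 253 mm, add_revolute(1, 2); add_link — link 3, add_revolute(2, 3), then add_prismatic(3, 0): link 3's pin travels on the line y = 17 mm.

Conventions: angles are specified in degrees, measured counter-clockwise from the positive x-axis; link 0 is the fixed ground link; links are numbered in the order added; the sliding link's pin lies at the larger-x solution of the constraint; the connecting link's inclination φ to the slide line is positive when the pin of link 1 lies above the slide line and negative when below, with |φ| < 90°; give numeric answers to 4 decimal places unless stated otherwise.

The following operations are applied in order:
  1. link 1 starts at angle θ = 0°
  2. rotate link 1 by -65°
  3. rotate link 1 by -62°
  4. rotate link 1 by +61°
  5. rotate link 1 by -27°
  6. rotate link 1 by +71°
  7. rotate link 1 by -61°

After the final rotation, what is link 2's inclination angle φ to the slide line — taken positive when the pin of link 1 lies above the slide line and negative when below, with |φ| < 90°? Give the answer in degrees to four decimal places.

geometry: r = 35 mm, L = 253 mm, e = 17 mm; θ starts at 0°
rotate link 1 by -65°: θ ← 0° -65° = -65°
rotate link 1 by -62°: θ ← -65° -62° = -127°
rotate link 1 by +61°: θ ← -127° +61° = -66°
rotate link 1 by -27°: θ ← -66° -27° = -93°
rotate link 1 by +71°: θ ← -93° +71° = -22°
rotate link 1 by -61°: θ ← -22° -61° = -83°
h = r sin θ − e = -34.739115 − 17 = -51.739115
sin φ = h / L = -51.739115 / 253 = -0.20450243
φ = arcsin(-0.20450243) = -11.800373°

-11.8004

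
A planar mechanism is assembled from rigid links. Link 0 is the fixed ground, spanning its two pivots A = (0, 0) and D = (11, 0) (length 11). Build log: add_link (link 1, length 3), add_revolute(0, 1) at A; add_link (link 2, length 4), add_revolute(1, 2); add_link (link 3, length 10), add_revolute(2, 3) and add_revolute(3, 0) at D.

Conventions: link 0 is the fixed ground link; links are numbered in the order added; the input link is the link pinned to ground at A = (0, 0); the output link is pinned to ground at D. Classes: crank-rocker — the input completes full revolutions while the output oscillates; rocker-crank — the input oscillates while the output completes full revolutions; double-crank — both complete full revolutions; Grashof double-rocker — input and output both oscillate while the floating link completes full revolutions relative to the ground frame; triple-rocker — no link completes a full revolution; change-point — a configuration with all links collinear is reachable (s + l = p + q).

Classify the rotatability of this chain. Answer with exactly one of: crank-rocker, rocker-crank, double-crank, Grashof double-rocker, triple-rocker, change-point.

lengths: ground=11, input=3, coupler=4, output=10
sorted: s=3 (shortest), l=11 (longest), p+q=14
s + l = 14 vs p + q = 14
s + l = p + q → change-point (collinear configuration reachable)

change-point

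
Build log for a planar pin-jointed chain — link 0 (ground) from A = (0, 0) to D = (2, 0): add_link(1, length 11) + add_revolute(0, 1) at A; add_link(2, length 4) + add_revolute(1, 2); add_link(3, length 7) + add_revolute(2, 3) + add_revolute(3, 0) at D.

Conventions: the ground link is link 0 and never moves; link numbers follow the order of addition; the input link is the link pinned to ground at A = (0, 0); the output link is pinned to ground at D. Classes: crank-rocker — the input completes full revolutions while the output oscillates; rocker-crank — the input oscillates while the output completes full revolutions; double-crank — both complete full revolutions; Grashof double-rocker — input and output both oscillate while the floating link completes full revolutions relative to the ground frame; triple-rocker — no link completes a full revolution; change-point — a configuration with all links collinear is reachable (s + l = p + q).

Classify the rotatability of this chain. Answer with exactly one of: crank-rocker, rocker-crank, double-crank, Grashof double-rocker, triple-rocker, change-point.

lengths: ground=2, input=11, coupler=4, output=7
sorted: s=2 (shortest), l=11 (longest), p+q=11
s + l = 13 vs p + q = 11
s + l > p + q → non-Grashof → no link fully rotates → triple-rocker

triple-rocker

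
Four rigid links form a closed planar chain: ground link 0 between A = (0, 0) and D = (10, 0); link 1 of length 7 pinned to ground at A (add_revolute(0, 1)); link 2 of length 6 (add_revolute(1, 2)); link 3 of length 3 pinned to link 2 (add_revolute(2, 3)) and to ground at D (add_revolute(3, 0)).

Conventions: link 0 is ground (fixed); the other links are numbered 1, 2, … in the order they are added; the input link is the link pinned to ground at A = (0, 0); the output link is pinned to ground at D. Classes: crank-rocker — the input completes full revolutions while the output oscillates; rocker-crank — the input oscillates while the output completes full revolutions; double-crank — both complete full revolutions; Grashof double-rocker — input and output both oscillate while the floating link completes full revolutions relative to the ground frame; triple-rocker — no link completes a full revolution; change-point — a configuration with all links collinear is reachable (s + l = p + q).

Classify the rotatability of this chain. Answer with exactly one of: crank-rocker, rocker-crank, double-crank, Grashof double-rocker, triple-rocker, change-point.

lengths: ground=10, input=7, coupler=6, output=3
sorted: s=3 (shortest), l=10 (longest), p+q=13
s + l = 13 vs p + q = 13
s + l = p + q → change-point (collinear configuration reachable)

change-point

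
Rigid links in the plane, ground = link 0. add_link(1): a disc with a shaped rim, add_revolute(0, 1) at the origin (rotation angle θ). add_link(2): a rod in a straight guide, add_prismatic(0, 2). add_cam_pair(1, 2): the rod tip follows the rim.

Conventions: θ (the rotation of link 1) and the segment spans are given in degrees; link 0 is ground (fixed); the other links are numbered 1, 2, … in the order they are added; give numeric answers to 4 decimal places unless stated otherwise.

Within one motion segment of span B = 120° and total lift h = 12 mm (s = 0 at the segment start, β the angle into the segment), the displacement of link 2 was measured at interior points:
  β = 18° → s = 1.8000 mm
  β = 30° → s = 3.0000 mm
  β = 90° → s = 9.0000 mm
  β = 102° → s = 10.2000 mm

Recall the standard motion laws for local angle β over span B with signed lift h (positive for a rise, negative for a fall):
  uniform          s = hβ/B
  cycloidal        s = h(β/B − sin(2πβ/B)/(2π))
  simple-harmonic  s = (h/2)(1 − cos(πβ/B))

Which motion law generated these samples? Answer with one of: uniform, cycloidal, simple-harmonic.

candidates at β/B = r: uniform s = h·r (linear in β); cycloidal s = h·(r − sin(2πr)/(2π)); simple-harmonic s = (h/2)(1 − cos(πr))
β=18°: printed 1.8000 | uniform 1.8000, cycloidal 0.2549, simple-harmonic 0.6540
β=30°: printed 3.0000 | uniform 3.0000, cycloidal 1.0901, simple-harmonic 1.7574
β=90°: printed 9.0000 | uniform 9.0000, cycloidal 10.9099, simple-harmonic 10.2426
β=102°: printed 10.2000 | uniform 10.2000, cycloidal 11.7451, simple-harmonic 11.3460
only one law matches every sample → uniform

uniform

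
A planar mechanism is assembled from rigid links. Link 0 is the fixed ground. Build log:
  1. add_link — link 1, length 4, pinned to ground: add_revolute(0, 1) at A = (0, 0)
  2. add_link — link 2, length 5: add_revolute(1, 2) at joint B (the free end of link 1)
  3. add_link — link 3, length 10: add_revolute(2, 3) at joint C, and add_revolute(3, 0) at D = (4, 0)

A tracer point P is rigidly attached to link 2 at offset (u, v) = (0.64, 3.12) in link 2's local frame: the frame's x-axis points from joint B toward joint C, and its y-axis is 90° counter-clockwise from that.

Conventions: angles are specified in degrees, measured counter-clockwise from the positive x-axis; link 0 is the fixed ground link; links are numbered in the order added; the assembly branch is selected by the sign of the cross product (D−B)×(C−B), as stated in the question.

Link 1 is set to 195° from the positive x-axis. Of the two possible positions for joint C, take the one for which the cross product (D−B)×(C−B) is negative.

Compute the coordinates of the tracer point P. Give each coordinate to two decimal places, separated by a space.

A=(0,0), D=(4.00,0)
B = A + 4.00·(cos195°, sin195°) = (-3.8637, -1.0353)
|BD| = 7.9316
circle(B,5.00) ∩ circle(D,10.00): a=-0.7622, h=4.9416
  candidates: C₊=(-5.2644,3.7645) cross=39.194; C₋=(-3.9743,-6.0341) cross=-39.194
  branch - wants cross < 0 → take C=(-3.9743,-6.0341) (cross=-39.194)
ex = (C−B)/|BC| = (-0.0221,-0.9998); ey = (0.9998,-0.0221)
P = B + 0.64·ex + 3.12·ey = (-0.7586,-1.7442)

-0.76 -1.74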